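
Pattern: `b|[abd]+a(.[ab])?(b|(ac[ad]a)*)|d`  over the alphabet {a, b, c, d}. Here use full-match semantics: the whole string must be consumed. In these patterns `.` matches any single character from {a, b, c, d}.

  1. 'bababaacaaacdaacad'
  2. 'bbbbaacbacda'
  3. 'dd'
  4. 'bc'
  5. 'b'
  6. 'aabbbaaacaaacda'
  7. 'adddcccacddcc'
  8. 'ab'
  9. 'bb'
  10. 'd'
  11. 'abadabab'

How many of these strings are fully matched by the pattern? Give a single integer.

1 → no match
2 → match
3 → no match
4 → no match
5 → match
6 → match
7 → no match
8 → no match
9 → no match
10 → match
11 → match
Total matched: 5

5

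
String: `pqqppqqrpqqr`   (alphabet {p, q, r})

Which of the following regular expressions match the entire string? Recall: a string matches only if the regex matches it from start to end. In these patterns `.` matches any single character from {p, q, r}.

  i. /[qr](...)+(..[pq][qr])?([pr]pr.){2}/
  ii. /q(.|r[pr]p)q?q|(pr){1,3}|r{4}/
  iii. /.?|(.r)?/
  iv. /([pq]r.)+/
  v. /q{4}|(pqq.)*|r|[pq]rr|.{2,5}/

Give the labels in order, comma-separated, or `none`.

v

i → no match
ii → no match
iii → no match
iv → no match
v → match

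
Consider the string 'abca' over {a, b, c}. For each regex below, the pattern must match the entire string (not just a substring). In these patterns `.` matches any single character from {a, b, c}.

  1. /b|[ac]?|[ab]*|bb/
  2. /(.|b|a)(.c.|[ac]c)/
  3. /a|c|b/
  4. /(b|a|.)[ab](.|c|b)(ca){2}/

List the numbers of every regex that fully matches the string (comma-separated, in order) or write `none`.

2

1 → no match
2 → match
3 → no match
4 → no match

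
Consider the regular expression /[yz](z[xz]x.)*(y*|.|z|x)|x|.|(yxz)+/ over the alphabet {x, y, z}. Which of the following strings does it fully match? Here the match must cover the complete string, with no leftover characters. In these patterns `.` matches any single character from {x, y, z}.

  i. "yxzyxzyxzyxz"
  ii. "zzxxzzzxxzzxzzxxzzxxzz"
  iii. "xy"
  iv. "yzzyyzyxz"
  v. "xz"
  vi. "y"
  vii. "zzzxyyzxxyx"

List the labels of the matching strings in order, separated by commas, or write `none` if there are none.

i, ii, vi

i → match
ii → match
iii → no match
iv → no match
v → no match
vi → match
vii → no match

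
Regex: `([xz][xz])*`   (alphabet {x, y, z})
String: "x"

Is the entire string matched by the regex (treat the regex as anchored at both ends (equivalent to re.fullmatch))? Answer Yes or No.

No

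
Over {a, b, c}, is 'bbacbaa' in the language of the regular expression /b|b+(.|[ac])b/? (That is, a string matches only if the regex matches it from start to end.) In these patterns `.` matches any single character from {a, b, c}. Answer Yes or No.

Every match must end with 'b', but 'bbacbaa' does not.

No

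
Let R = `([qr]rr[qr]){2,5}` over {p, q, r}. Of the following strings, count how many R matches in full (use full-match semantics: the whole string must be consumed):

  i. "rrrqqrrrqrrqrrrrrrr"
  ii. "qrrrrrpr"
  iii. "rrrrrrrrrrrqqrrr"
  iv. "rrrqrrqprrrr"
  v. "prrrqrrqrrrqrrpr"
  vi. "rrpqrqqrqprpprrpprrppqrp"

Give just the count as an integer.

i → no match
ii → no match
iii → match
iv → no match
v → no match
vi → no match
Total matched: 1

1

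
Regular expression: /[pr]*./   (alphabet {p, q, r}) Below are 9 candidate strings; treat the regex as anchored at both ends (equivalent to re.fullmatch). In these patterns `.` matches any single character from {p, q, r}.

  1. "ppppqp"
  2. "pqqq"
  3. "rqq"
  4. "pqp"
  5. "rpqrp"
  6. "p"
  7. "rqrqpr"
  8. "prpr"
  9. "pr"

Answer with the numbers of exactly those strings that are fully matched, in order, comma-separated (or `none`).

1 → no match
2 → no match
3 → no match
4 → no match
5 → no match
6 → match
7 → no match
8 → match
9 → match

6, 8, 9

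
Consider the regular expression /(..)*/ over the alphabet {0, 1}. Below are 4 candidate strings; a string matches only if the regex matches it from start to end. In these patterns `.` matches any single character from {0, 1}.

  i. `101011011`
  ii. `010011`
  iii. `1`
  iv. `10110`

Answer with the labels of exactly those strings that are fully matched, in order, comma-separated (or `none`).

ii

i → no match
ii → match
iii → no match
iv → no match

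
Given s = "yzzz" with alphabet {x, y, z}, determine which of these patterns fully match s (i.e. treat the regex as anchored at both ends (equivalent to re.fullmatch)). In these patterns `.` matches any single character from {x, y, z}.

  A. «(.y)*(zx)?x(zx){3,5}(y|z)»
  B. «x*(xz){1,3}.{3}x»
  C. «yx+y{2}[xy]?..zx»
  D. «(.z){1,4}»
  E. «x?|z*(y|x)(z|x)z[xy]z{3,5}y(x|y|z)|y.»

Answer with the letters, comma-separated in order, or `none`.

D

A → no match
B → no match — must end with "x"
C → no match — must start with "yx"
D → match
E → no match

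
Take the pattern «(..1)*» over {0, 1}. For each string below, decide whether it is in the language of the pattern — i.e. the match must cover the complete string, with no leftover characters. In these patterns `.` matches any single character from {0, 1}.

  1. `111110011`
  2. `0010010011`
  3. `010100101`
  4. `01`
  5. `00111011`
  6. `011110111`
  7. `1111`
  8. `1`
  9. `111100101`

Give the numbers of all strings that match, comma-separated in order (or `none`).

none

1 → no match
2 → no match
3 → no match
4 → no match
5 → no match
6 → no match
7 → no match
8 → no match
9 → no match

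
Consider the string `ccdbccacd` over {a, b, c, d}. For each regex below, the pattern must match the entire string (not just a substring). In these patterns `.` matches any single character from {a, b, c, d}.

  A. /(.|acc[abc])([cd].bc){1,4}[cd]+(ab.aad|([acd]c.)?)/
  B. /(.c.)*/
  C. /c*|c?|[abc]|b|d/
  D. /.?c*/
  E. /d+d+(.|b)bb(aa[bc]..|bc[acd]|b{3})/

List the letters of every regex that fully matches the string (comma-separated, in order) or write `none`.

A, B

A → match
B → match
C → no match
D → no match
E → no match — must start with `d`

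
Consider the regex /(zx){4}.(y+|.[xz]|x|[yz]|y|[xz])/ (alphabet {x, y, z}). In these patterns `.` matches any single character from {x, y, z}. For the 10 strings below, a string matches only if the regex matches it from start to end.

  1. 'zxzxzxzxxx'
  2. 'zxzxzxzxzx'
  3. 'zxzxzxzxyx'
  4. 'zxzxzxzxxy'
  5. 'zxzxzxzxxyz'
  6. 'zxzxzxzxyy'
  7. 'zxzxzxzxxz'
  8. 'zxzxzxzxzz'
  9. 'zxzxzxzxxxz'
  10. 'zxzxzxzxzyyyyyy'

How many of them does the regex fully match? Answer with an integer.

10

1 → match
2 → match
3 → match
4 → match
5 → match
6 → match
7 → match
8 → match
9 → match
10 → match
Total matched: 10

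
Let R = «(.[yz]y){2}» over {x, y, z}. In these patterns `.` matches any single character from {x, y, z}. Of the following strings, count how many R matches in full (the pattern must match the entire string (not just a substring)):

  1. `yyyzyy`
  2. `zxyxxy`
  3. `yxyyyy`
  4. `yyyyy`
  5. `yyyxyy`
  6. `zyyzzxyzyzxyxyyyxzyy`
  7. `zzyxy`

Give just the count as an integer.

2

1 → match
2 → no match
3 → no match
4 → no match
5 → match
6 → no match
7 → no match
Total matched: 2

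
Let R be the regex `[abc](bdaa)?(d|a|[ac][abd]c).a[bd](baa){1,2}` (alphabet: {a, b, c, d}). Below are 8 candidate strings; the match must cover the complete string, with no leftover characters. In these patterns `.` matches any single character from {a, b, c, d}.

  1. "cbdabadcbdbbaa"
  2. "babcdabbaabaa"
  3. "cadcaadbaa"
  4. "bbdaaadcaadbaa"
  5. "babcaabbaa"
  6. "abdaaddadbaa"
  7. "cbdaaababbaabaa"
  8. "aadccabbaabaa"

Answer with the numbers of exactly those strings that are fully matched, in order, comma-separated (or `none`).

2, 3, 4, 5, 6, 7, 8

1 → no match
2 → match
3. "cadcaadbaa" → match
4 → match
5. "babcaabbaa" → match
6. "abdaaddadbaa" → match
7 → match
8 → match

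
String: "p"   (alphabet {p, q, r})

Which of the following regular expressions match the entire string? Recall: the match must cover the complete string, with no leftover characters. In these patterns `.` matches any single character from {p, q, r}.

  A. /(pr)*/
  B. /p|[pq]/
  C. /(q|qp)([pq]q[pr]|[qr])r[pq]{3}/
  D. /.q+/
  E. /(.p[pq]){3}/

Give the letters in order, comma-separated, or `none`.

B

A → no match
B → match
C → no match
D → no match — must end with "q"
E → no match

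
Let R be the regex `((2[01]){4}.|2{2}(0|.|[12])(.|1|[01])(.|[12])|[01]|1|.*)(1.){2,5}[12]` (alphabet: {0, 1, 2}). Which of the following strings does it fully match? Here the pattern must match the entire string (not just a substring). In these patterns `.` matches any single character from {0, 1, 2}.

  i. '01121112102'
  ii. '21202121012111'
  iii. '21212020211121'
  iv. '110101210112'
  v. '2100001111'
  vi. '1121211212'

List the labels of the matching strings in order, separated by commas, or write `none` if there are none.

i. '01121112102' → match
ii → match
iii → match
iv. '110101210112' → match
v. '2100001111' → no match
vi. '1121211212' → no match

i, ii, iii, iv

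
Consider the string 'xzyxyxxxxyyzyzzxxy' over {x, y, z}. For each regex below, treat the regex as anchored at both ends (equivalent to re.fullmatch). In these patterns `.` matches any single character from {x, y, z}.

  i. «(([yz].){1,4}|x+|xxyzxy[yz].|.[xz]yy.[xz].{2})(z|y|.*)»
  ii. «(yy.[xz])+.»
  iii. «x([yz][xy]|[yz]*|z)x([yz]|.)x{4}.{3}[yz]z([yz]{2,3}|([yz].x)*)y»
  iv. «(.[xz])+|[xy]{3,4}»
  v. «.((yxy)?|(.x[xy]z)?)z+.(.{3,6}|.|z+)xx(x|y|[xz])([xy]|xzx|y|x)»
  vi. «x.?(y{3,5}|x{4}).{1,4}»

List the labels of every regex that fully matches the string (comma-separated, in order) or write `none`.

i → match
ii → no match — must start with 'yy'
iii → match
iv → no match
v → no match
vi → no match

i, iii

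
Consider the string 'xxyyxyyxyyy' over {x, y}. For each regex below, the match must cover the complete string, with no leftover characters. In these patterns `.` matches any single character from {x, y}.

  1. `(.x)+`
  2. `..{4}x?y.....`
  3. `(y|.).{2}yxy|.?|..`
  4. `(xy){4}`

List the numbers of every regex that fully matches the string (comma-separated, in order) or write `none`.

1 → no match — must end with 'x'
2 → match
3 → no match
4 → no match — must start with 'xy'

2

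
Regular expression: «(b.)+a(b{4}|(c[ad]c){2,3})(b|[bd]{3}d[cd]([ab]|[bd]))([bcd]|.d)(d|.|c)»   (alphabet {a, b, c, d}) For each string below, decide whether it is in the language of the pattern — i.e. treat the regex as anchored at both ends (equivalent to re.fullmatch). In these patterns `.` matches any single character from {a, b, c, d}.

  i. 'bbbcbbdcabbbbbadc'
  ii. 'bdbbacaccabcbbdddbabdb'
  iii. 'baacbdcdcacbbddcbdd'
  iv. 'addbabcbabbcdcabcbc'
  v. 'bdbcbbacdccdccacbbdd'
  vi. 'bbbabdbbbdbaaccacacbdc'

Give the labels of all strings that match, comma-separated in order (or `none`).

v

i → no match
ii → no match
iii → no match
iv → no match — must start with 'b'
v → match
vi → no match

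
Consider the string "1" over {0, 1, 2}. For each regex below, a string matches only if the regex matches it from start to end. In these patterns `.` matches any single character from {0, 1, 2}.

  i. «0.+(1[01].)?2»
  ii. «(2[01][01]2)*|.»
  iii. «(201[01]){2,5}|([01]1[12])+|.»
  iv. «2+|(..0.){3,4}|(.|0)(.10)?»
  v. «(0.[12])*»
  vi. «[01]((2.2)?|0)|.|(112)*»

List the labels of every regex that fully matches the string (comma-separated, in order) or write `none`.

ii, iii, iv, vi

i → no match — must start with "0"
ii → match
iii → match
iv → match
v → no match
vi → match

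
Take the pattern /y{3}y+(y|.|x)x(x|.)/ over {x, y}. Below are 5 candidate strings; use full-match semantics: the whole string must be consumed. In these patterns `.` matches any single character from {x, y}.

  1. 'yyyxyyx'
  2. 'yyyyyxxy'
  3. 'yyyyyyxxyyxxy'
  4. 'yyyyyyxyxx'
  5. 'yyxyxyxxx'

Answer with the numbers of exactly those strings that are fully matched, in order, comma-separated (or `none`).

2

1 → no match
2 → match
3 → no match
4 → no match
5 → no match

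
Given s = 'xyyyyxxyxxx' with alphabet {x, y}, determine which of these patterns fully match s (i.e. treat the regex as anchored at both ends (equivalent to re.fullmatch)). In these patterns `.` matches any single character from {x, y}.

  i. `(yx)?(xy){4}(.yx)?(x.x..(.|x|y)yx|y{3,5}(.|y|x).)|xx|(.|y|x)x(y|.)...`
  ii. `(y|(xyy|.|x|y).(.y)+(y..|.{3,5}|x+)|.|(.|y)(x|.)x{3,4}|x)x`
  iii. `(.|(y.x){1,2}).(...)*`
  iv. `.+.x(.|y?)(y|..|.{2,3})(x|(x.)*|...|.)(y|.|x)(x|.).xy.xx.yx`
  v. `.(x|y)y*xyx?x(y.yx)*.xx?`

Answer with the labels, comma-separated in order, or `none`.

i → no match
ii → no match
iii → match
iv → no match — must end with 'yx'
v → no match

iii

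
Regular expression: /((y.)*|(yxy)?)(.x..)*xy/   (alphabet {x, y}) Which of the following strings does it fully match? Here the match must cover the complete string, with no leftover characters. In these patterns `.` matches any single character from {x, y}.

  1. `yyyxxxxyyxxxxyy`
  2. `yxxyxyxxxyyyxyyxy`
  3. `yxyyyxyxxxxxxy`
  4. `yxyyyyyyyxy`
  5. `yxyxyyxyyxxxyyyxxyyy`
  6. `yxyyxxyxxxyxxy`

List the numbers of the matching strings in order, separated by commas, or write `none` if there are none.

3, 6

1 → no match — must end with `xy`
2 → no match
3 → match
4 → no match
5 → no match — must end with `xy`
6 → match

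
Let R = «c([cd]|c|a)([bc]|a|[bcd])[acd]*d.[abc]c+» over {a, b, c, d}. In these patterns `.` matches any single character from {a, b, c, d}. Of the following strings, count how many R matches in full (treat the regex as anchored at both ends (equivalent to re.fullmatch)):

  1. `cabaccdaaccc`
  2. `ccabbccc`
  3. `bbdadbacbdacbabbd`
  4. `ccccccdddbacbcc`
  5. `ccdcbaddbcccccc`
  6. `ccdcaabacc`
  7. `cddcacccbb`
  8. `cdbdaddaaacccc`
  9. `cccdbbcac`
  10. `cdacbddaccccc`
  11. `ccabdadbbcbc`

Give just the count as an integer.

1

1 → match
2 → no match
3 → no match — must start with `c`
4 → no match
5 → no match
6 → no match
7 → no match — must end with `c`
8 → no match
9 → no match
10 → no match
11 → no match
Total matched: 1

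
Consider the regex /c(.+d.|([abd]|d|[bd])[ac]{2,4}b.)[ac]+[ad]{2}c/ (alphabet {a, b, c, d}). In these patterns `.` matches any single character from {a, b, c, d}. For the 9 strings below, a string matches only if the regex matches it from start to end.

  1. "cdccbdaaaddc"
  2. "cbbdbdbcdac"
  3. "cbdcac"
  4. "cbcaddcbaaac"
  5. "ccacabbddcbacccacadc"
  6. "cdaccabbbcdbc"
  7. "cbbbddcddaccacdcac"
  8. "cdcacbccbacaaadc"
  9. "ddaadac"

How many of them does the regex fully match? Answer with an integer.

1 → match
2 → match
3 → no match
4 → no match
5 → no match
6 → no match
7 → no match
8 → no match
9 → no match — must start with "c"
Total matched: 2

2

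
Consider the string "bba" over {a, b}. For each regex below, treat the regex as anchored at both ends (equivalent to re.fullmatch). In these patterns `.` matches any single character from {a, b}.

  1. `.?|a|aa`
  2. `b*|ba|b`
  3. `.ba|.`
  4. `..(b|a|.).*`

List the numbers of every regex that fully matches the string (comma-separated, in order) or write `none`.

1 → no match
2 → no match
3 → match
4 → match

3, 4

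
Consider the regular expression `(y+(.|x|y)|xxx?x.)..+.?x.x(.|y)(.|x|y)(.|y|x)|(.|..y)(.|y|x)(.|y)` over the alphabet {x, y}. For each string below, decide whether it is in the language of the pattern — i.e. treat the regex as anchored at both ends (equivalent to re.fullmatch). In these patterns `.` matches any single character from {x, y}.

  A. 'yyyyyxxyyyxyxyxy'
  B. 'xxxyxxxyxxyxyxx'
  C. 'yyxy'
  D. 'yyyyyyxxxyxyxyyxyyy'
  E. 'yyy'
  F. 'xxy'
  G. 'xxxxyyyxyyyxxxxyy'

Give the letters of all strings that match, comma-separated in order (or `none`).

A → match
B → match
C → no match
D → no match
E → match
F → match
G → match

A, B, E, F, G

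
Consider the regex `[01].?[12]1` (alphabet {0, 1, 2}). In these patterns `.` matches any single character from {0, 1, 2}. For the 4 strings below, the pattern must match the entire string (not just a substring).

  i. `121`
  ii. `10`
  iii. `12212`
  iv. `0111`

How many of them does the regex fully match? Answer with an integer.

i → match
ii → no match — must end with `1`
iii → no match — must end with `1`
iv → match
Total matched: 2

2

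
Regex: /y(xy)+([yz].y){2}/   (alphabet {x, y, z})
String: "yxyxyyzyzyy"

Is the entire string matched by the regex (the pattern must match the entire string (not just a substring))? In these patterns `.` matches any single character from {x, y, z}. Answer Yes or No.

Yes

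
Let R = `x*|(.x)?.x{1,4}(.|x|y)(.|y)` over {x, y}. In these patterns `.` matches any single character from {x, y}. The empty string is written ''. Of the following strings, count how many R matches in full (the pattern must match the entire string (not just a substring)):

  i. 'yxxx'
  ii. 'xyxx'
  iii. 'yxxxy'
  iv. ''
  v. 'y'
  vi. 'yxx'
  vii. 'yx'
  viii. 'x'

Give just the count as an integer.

i. 'yxxx' → match
ii. 'xyxx' → no match
iii. 'yxxxy' → match
iv. '' → match
v. 'y' → no match
vi. 'yxx' → no match
vii. 'yx' → no match
viii. 'x' → match
Total matched: 4

4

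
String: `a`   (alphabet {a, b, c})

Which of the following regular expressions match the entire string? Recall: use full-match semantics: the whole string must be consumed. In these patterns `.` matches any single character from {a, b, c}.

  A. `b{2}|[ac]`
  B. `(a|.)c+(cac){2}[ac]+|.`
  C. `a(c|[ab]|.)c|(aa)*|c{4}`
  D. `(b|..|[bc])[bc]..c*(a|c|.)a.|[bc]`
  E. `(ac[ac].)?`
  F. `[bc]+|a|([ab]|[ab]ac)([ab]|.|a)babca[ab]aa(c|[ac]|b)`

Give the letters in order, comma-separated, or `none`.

A, B, F

A → match
B → match
C → no match
D → no match
E → no match
F → match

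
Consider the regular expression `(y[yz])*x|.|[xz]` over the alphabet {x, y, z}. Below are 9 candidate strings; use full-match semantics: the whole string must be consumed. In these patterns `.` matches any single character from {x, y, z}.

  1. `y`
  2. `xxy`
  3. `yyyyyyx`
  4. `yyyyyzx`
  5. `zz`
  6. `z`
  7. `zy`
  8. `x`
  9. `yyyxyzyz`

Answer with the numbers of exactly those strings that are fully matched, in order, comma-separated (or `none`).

1, 3, 4, 6, 8

1 → match
2 → no match
3 → match
4 → match
5 → no match
6 → match
7 → no match
8 → match
9 → no match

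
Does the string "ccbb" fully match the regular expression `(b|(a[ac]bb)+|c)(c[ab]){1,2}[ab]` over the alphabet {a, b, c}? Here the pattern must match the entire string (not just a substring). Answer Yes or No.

Yes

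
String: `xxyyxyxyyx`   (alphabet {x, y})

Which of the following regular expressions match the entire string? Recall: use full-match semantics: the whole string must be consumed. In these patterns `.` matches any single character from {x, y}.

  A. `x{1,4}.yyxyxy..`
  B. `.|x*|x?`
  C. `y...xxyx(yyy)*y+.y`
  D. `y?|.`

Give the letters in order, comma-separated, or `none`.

A → match
B → no match
C → no match — must start with `y`
D → no match

A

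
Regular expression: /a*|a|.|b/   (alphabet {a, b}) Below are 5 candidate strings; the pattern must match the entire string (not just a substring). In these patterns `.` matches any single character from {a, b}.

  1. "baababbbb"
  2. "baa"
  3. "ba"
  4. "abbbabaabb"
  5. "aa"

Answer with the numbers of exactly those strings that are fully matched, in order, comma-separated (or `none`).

5

1. "baababbbb" → no match
2. "baa" → no match
3. "ba" → no match
4. "abbbabaabb" → no match
5. "aa" → match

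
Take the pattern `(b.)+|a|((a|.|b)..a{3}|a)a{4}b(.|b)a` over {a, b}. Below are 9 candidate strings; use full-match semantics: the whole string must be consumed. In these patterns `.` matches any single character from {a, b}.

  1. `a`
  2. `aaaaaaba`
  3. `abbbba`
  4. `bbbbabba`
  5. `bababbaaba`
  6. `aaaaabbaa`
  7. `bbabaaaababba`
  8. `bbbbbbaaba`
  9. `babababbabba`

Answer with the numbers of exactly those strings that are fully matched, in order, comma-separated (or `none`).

1 → match
2 → no match
3 → no match
4 → no match
5 → no match
6 → no match
7 → no match
8 → no match
9 → no match

1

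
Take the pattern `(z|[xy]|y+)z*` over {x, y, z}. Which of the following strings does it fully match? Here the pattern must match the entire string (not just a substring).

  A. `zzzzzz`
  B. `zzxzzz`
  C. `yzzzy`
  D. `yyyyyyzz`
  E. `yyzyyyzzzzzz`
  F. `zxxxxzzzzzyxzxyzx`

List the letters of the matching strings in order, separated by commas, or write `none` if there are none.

A → match
B → no match
C → no match
D → match
E → no match
F → no match

A, D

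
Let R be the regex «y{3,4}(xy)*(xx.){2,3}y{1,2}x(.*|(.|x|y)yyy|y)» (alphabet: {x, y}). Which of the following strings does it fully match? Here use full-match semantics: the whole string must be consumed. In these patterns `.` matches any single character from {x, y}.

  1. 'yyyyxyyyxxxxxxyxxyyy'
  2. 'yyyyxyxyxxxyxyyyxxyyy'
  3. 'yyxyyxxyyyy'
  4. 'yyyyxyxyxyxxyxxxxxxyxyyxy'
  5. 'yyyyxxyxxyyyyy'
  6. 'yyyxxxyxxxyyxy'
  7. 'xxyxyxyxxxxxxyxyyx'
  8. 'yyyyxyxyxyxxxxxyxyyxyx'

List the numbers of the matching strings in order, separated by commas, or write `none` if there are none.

4

1 → no match
2 → no match
3 → no match
4 → match
5 → no match
6 → no match
7 → no match — must start with 'y'
8 → no match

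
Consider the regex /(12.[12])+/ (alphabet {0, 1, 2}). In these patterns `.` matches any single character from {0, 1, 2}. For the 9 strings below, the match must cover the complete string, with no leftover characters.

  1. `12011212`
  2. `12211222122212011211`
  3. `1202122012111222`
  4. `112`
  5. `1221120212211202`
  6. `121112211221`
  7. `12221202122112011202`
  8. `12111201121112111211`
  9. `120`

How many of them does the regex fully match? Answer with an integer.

6

1 → match
2 → match
3 → no match
4 → no match — must start with `12`
5 → match
6 → match
7 → match
8 → match
9 → no match
Total matched: 6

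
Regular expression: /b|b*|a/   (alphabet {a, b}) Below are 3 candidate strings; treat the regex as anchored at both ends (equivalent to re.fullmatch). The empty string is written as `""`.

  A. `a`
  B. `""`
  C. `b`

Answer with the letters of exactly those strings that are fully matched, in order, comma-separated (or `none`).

A → match
B → match
C → match

A, B, C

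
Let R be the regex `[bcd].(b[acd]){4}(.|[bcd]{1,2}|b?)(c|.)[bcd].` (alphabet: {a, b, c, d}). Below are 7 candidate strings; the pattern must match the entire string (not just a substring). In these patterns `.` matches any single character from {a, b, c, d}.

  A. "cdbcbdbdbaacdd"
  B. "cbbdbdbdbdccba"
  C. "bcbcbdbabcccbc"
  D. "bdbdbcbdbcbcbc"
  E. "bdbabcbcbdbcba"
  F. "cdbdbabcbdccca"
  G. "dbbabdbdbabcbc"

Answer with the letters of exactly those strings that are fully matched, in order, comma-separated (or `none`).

A → match
B → match
C → match
D → match
E → match
F → match
G → match

A, B, C, D, E, F, G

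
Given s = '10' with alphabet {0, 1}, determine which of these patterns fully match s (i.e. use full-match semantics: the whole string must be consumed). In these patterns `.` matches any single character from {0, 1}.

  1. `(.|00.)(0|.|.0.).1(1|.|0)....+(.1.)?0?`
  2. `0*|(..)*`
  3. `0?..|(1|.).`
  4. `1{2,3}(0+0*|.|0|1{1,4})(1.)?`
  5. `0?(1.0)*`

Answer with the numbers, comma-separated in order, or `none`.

1 → no match
2 → match
3 → match
4 → no match
5 → no match

2, 3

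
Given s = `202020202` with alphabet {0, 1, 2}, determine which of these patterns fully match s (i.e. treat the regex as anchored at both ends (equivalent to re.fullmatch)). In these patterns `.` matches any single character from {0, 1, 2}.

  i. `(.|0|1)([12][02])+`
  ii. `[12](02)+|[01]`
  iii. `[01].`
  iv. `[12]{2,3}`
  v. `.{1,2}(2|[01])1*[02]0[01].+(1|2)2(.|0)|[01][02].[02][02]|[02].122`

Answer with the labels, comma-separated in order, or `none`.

ii

i → no match
ii → match
iii → no match
iv → no match
v → no match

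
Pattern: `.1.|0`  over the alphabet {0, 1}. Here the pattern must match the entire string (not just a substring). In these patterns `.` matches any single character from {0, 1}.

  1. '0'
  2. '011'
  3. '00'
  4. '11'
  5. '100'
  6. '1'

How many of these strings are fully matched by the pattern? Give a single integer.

1 → match
2 → match
3 → no match
4 → no match
5 → no match
6 → no match
Total matched: 2

2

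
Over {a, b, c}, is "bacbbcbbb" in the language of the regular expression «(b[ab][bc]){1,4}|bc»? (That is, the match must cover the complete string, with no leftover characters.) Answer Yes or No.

Yes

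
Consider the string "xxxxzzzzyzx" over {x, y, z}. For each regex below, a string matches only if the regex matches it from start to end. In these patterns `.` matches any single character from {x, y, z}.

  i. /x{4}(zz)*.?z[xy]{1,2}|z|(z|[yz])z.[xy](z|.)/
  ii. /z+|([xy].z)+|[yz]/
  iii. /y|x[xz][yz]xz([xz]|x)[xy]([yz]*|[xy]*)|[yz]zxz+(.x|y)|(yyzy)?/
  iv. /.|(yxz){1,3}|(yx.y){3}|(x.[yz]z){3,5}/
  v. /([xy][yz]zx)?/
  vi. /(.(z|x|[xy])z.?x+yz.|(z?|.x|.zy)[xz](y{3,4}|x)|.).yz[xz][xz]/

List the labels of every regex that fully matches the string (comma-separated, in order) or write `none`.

i → match
ii → no match
iii → no match
iv → no match
v → no match
vi → no match

i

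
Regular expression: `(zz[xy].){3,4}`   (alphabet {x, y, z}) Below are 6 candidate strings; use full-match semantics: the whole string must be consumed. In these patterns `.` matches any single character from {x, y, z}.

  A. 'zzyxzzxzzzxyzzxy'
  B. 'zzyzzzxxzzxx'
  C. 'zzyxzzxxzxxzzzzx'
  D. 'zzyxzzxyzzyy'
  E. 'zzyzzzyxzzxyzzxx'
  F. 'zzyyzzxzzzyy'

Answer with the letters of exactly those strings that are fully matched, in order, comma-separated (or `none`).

A, B, D, E, F

A → match
B. 'zzyzzzxxzzxx' → match
C → no match
D. 'zzyxzzxyzzyy' → match
E → match
F. 'zzyyzzxzzzyy' → match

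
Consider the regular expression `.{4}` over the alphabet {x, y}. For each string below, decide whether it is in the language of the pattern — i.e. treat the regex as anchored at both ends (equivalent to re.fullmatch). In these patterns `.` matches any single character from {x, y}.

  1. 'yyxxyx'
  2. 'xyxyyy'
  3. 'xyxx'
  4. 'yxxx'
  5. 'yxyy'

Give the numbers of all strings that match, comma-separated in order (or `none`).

1 → no match
2 → no match
3 → match
4 → match
5 → match

3, 4, 5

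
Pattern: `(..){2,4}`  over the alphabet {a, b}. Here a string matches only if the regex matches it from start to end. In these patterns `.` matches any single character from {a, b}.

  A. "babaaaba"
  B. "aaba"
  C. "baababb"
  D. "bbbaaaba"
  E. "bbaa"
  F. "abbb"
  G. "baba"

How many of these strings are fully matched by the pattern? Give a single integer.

A → match
B → match
C → no match
D → match
E → match
F → match
G → match
Total matched: 6

6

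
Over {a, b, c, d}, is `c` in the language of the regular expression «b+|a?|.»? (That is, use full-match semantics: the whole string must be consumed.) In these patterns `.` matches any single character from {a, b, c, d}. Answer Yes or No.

Yes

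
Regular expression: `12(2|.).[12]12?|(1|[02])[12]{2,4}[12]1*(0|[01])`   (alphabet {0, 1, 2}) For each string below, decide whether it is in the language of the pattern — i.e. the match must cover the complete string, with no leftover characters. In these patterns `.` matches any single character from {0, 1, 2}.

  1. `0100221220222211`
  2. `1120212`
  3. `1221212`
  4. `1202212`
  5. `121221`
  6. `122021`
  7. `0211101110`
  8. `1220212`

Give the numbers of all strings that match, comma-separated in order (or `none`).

1 → no match
2 → no match
3 → match
4 → match
5 → match
6 → match
7 → no match
8 → match

3, 4, 5, 6, 8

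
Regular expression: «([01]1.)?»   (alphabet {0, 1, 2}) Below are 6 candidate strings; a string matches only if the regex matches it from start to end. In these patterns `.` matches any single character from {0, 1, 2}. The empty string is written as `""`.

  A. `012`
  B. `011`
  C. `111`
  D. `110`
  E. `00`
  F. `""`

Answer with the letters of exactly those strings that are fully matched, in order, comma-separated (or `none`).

A → match
B → match
C → match
D → match
E → no match
F → match

A, B, C, D, F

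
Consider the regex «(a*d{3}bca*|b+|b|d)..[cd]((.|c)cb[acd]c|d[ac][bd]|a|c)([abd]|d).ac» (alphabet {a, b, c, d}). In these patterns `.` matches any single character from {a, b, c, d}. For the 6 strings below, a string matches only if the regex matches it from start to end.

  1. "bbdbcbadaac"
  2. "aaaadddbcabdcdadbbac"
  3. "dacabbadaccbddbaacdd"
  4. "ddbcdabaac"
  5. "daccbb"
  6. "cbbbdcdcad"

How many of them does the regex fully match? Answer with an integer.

1 → no match
2 → match
3 → no match — must end with "ac"
4 → no match
5 → no match — must end with "ac"
6 → no match — must end with "ac"
Total matched: 1

1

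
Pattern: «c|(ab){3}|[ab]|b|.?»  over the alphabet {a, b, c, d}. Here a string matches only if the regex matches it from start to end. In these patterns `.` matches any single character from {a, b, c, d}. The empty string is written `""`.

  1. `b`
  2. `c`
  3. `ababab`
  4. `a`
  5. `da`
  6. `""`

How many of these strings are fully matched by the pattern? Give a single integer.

5

1. `b` → match
2. `c` → match
3. `ababab` → match
4. `a` → match
5. `da` → no match
6. `""` → match
Total matched: 5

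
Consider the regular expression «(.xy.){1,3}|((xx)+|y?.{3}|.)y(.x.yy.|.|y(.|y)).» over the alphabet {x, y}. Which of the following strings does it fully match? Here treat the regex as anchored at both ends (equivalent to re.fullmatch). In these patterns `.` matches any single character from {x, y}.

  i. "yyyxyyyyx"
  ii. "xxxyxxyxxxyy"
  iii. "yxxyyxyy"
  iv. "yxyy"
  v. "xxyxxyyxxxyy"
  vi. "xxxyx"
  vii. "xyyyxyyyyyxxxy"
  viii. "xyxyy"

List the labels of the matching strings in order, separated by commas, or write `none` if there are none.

i, iv

i → match
ii → no match
iii → no match
iv → match
v → no match
vi → no match
vii → no match
viii → no match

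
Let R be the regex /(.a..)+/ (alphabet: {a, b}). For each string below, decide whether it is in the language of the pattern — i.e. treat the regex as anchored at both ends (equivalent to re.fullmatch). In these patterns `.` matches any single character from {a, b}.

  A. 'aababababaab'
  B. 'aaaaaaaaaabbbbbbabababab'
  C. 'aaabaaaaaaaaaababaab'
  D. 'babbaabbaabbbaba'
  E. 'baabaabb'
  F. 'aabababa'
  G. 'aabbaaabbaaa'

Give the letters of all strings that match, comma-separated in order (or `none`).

A, C, D, E, F, G

A → match
B → no match
C → match
D → match
E → match
F → match
G → match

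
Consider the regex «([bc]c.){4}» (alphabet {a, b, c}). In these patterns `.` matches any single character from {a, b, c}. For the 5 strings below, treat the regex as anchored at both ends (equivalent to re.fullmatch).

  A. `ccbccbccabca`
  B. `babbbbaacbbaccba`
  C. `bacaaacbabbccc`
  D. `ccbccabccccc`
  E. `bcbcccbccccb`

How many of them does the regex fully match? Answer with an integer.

A. `ccbccbccabca` → match
B → no match
C → no match
D. `ccbccabccccc` → match
E. `bcbcccbccccb` → match
Total matched: 3

3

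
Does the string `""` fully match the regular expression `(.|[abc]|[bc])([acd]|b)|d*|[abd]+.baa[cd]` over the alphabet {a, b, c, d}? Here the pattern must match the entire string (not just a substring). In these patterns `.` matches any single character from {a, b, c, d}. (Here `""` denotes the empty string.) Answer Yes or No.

Yes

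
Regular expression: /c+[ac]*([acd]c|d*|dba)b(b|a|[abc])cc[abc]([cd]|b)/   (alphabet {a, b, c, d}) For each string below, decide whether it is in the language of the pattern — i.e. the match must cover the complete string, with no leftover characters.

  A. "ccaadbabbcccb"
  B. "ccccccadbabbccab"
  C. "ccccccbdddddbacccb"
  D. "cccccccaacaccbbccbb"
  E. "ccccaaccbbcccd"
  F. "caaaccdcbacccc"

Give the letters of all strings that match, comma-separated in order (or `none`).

A → match
B → match
C → no match
D → match
E → match
F → match

A, B, D, E, F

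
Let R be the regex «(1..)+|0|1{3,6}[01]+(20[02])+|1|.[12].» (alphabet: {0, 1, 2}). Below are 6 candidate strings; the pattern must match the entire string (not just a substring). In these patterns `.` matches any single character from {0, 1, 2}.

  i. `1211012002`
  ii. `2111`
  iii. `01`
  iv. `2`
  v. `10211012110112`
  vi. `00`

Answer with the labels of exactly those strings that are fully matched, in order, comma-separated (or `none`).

none

i → no match
ii → no match
iii → no match
iv → no match
v → no match
vi → no match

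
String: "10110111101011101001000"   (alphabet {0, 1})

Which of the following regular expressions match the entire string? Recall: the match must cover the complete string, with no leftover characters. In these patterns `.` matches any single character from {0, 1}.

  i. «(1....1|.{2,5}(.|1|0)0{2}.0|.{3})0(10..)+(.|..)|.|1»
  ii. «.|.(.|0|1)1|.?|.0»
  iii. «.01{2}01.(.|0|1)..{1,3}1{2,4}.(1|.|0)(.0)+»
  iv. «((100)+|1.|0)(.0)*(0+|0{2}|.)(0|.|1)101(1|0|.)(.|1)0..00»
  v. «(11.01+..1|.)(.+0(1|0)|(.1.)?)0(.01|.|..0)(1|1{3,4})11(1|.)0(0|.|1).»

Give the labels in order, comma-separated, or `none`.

i → no match
ii → no match
iii → match
iv → no match
v → no match

iii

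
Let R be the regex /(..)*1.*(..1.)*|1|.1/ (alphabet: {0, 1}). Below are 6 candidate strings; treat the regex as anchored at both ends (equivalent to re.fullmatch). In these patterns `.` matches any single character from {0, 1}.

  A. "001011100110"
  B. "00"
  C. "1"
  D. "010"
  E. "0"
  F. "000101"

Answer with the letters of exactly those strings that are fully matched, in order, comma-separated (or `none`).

A, C

A. "001011100110" → match
B. "00" → no match
C. "1" → match
D. "010" → no match
E. "0" → no match
F. "000101" → no match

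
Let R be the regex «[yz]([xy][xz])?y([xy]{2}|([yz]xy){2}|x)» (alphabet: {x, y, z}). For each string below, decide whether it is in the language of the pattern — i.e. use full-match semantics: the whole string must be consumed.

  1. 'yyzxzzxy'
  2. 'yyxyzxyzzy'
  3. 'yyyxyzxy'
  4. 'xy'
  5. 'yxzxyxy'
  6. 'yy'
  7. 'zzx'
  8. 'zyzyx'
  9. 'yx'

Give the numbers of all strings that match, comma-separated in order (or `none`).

1. 'yyzxzzxy' → no match
2. 'yyxyzxyzzy' → no match
3. 'yyyxyzxy' → match
4. 'xy' → no match
5. 'yxzxyxy' → no match
6. 'yy' → no match
7. 'zzx' → no match
8. 'zyzyx' → match
9. 'yx' → no match

3, 8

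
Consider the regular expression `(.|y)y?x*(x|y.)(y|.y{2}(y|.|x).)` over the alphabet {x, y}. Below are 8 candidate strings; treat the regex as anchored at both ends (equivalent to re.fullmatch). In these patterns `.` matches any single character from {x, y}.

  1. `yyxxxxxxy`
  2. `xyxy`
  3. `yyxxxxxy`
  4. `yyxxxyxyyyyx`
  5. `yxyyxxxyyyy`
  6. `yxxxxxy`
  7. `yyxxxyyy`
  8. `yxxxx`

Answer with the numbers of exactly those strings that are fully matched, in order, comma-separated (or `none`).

1, 2, 3, 4, 6, 7

1 → match
2 → match
3 → match
4 → match
5 → no match
6 → match
7 → match
8 → no match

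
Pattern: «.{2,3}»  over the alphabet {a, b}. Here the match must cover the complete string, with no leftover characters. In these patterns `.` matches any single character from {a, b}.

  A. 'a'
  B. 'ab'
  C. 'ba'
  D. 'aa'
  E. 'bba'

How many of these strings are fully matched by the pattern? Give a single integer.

A → no match
B → match
C → match
D → match
E → match
Total matched: 4

4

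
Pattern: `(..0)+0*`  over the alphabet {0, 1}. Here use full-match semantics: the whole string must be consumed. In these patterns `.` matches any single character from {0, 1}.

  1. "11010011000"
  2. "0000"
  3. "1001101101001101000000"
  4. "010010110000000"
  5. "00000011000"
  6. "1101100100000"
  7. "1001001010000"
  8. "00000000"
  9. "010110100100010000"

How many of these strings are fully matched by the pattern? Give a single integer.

8

1. "11010011000" → match
2. "0000" → match
3 → match
4 → match
5. "00000011000" → match
6 → match
7 → no match
8. "00000000" → match
9 → match
Total matched: 8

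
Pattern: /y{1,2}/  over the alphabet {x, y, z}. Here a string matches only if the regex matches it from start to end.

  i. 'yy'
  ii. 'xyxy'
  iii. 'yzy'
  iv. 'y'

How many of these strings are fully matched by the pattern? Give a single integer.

i → match
ii → no match — must start with 'y'
iii → no match
iv → match
Total matched: 2

2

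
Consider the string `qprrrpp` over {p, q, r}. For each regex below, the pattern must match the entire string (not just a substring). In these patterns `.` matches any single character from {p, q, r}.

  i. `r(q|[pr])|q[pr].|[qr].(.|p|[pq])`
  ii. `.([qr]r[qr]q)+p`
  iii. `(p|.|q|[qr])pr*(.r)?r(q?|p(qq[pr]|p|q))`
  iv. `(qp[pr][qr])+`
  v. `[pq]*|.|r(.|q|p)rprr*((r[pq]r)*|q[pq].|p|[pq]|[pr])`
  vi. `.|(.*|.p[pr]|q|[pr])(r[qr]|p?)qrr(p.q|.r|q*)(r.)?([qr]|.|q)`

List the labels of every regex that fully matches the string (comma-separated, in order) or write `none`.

iii

i → no match
ii → no match — must end with `qp`
iii → match
iv → no match
v → no match
vi → no match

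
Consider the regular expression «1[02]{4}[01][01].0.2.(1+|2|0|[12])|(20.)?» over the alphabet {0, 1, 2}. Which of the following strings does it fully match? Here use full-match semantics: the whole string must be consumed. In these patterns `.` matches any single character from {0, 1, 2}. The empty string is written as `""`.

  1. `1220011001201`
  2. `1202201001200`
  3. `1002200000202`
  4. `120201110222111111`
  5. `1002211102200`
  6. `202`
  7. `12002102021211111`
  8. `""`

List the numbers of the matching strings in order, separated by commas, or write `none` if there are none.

1, 2, 3, 4, 5, 6, 8

1 → match
2 → match
3 → match
4 → match
5 → match
6 → match
7 → no match
8 → match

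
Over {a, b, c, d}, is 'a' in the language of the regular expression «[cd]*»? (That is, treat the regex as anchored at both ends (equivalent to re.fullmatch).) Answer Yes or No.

No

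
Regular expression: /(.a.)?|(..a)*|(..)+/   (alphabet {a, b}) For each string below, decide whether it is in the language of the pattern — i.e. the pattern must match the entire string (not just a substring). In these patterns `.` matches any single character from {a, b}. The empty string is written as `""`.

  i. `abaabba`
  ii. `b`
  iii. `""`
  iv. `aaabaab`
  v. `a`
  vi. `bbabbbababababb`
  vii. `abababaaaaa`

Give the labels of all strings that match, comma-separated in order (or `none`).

iii

i → no match
ii → no match
iii → match
iv → no match
v → no match
vi → no match
vii → no match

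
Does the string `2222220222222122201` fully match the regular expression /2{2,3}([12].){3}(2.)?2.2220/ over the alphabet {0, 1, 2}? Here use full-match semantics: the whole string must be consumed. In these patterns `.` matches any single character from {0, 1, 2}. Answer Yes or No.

Every match must end with `2220`, but `2222220222222122201` does not.

No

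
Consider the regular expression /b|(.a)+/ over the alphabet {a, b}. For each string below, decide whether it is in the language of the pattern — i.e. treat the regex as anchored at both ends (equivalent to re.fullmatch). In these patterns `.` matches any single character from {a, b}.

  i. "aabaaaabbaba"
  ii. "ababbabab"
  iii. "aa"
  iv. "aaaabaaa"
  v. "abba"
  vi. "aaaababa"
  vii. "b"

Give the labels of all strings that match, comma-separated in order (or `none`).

i. "aabaaaabbaba" → no match
ii. "ababbabab" → no match
iii. "aa" → match
iv. "aaaabaaa" → match
v. "abba" → no match
vi. "aaaababa" → match
vii. "b" → match

iii, iv, vi, vii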